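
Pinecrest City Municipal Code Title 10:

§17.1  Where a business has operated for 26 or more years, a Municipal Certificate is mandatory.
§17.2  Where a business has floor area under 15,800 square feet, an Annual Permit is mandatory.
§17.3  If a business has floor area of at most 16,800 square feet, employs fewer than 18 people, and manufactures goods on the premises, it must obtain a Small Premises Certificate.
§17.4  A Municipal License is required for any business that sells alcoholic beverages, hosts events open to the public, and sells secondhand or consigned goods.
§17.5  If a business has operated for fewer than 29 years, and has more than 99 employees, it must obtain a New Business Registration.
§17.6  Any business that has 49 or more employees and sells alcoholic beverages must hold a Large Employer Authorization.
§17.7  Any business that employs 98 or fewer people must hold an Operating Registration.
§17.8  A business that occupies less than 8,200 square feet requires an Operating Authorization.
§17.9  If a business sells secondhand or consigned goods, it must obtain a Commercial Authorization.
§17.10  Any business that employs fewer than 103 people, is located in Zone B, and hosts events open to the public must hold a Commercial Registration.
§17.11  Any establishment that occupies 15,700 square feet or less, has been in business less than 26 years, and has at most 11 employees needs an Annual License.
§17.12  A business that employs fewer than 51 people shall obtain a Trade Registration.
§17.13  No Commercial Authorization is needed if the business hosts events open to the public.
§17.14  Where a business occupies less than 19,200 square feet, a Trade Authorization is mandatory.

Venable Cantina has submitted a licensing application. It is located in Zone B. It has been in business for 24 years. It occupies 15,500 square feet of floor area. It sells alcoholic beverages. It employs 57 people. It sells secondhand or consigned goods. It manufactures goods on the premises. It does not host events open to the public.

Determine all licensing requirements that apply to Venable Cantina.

Annual Permit, Commercial Authorization, Large Employer Authorization, Operating Registration, Trade Authorization

§17.1 years in business 24 < 26 → Municipal Certificate not required.
§17.2 floor area 15,500 square feet < 15,800 square feet → Annual Permit required.
§17.3 floor area 15,500 square feet ≤ 16,800 square feet; employees 57 ≥ 18; manufactures goods on the premises → Small Premises Certificate not required.
§17.4 sells alcoholic beverages; does not host events open to the public; sells secondhand or consigned goods → Municipal License not required.
§17.5 years in business 24 < 29; employees 57 ≤ 99 → New Business Registration not required.
§17.6 employees 57 ≥ 49; sells alcoholic beverages → Large Employer Authorization required.
§17.7 employees 57 ≤ 98 → Operating Registration required.
§17.8 floor area 15,500 square feet ≥ 8,200 square feet → Operating Authorization not required.
§17.9 sells secondhand or consigned goods → Commercial Authorization required.
§17.10 employees 57 < 103; is located in Zone B; does not host events open to the public → Commercial Registration not required.
§17.11 floor area 15,500 square feet ≤ 15,700 square feet; years in business 24 < 26; employees 57 > 11 → Annual License not required.
§17.12 employees 57 ≥ 51 → Trade Registration not required.
§17.13 does not host events open to the public → Commercial Authorization exemption does not apply.
§17.14 floor area 15,500 square feet < 19,200 square feet → Trade Authorization required.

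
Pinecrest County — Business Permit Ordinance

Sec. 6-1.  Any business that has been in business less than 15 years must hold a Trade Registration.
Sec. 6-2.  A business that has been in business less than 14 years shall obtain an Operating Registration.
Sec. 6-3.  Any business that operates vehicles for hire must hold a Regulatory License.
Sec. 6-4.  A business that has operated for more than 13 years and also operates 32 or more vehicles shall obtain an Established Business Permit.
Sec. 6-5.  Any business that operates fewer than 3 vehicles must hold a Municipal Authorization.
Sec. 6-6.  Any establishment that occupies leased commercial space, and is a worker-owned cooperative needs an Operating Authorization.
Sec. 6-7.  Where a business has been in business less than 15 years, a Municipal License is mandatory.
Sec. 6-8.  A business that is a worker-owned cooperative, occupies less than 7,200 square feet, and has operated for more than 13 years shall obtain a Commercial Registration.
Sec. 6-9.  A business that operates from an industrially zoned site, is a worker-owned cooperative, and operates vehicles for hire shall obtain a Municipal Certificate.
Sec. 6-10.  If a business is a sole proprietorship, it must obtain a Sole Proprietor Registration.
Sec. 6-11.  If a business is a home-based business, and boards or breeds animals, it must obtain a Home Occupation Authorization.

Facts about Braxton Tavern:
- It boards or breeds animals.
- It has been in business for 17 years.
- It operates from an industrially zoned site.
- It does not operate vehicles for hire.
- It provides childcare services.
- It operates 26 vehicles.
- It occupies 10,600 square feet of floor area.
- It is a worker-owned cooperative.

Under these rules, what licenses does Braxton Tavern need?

None

Sec. 6-1. years in business 17 ≥ 15 → Trade Registration not required.
Sec. 6-2. years in business 17 ≥ 14 → Operating Registration not required.
Sec. 6-3. does not operate vehicles for hire → Regulatory License not required.
Sec. 6-4. years in business 17 > 13; vehicles 26 < 32 → Established Business Permit not required.
Sec. 6-5. vehicles 26 ≥ 3 → Municipal Authorization not required.
Sec. 6-6. operates from an industrially zoned site (not: occupies leased commercial space); is a worker-owned cooperative → Operating Authorization not required.
Sec. 6-7. years in business 17 ≥ 15 → Municipal License not required.
Sec. 6-8. is a worker-owned cooperative; floor area 10,600 square feet ≥ 7,200 square feet; years in business 17 > 13 → Commercial Registration not required.
Sec. 6-9. operates from an industrially zoned site; is a worker-owned cooperative; does not operate vehicles for hire → Municipal Certificate not required.
Sec. 6-10. is a worker-owned cooperative (not: is a sole proprietorship) → Sole Proprietor Registration not required.
Sec. 6-11. operates from an industrially zoned site (not: is a home-based business); boards or breeds animals → Home Occupation Authorization not required.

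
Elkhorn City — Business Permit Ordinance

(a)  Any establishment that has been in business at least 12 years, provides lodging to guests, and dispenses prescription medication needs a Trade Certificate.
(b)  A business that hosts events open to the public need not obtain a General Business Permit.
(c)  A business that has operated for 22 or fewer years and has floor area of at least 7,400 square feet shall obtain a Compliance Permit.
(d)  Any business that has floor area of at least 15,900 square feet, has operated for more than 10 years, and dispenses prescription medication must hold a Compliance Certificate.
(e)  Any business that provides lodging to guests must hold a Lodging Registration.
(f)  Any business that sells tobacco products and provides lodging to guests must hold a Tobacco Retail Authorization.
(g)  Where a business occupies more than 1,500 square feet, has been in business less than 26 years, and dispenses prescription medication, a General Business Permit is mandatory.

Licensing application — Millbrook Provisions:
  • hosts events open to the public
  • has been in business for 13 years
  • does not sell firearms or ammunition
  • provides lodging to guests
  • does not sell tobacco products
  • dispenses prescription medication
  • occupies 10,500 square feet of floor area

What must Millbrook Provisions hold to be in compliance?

Compliance Permit, Lodging Registration, Trade Certificate

(a) years in business 13 ≥ 12; provides lodging to guests; dispenses prescription medication → Trade Certificate required.
(b) hosts events open to the public → exempt from General Business Permit.
(c) years in business 13 ≤ 22; floor area 10,500 square feet ≥ 7,400 square feet → Compliance Permit required.
(d) floor area 10,500 square feet < 15,900 square feet; years in business 13 > 10; dispenses prescription medication → Compliance Certificate not required.
(e) provides lodging to guests → Lodging Registration required.
(f) does not sell tobacco products; provides lodging to guests → Tobacco Retail Authorization not required.
(g) floor area 10,500 square feet > 1,500 square feet; years in business 13 < 26; dispenses prescription medication → General Business Permit required.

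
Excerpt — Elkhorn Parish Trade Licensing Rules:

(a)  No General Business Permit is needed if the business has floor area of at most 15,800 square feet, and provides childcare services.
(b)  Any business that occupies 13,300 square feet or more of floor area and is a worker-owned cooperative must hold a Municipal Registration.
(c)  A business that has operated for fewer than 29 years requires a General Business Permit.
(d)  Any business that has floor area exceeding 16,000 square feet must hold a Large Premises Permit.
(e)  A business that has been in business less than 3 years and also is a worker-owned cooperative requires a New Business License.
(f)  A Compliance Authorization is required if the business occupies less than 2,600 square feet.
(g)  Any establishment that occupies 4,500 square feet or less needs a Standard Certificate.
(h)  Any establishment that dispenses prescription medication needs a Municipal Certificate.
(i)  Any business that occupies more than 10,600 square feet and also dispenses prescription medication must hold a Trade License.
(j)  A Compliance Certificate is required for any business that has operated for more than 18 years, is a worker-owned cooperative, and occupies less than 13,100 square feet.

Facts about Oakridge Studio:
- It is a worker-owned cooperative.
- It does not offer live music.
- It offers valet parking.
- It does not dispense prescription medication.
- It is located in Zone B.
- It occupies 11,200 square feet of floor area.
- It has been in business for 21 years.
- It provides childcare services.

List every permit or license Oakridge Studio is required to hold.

(a) floor area 11,200 square feet ≤ 15,800 square feet; provides childcare services → exempt from General Business Permit.
(b) floor area 11,200 square feet < 13,300 square feet; is a worker-owned cooperative → Municipal Registration not required.
(c) years in business 21 < 29 → General Business Permit required.
(d) floor area 11,200 square feet ≤ 16,000 square feet → Large Premises Permit not required.
(e) years in business 21 ≥ 3; is a worker-owned cooperative → New Business License not required.
(f) floor area 11,200 square feet ≥ 2,600 square feet → Compliance Authorization not required.
(g) floor area 11,200 square feet > 4,500 square feet → Standard Certificate not required.
(h) does not dispense prescription medication → Municipal Certificate not required.
(i) floor area 11,200 square feet > 10,600 square feet; does not dispense prescription medication → Trade License not required.
(j) years in business 21 > 18; is a worker-owned cooperative; floor area 11,200 square feet < 13,100 square feet → Compliance Certificate required.

Compliance Certificate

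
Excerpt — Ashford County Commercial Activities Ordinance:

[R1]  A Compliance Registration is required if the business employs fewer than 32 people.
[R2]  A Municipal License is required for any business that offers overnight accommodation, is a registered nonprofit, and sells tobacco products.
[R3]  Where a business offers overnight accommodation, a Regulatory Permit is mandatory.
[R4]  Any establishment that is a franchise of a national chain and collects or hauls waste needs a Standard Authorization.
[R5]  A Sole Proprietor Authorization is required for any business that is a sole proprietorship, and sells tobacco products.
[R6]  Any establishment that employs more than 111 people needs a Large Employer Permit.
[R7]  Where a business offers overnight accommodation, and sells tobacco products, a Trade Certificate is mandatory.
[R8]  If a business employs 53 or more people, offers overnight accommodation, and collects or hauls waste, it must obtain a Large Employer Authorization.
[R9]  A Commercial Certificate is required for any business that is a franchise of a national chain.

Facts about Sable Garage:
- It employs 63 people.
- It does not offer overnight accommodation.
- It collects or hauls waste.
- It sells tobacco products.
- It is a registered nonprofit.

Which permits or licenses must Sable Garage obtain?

[R1] employees 63 ≥ 32 → Compliance Registration not required.
[R2] does not offer overnight accommodation; is a registered nonprofit; sells tobacco products → Municipal License not required.
[R3] does not offer overnight accommodation → Regulatory Permit not required.
[R4] is a registered nonprofit (not: is a franchise of a national chain); collects or hauls waste → Standard Authorization not required.
[R5] is a registered nonprofit (not: is a sole proprietorship); sells tobacco products → Sole Proprietor Authorization not required.
[R6] employees 63 ≤ 111 → Large Employer Permit not required.
[R7] does not offer overnight accommodation; sells tobacco products → Trade Certificate not required.
[R8] employees 63 ≥ 53; does not offer overnight accommodation; collects or hauls waste → Large Employer Authorization not required.
[R9] is a registered nonprofit (not: is a franchise of a national chain) → Commercial Certificate not required.

None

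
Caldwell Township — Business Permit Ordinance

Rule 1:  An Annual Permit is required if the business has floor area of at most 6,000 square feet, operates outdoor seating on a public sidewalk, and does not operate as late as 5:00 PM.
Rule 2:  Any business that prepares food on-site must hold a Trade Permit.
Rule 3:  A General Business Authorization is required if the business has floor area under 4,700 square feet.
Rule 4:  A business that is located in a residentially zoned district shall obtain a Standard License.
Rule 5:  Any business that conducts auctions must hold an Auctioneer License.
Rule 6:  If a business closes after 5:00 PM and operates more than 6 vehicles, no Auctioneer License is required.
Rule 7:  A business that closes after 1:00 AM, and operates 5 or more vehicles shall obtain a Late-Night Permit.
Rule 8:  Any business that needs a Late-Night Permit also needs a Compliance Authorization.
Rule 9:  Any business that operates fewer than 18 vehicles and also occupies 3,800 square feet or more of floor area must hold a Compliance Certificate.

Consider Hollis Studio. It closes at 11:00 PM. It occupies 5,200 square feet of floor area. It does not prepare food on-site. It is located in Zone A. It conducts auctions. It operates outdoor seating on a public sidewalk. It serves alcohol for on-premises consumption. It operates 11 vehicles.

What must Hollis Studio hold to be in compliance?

Compliance Certificate

Rule 1: floor area 5,200 square feet ≤ 6,000 square feet; operates outdoor seating on a public sidewalk; closes 11:00 PM, after 5:00 PM → Annual Permit not required.
Rule 2: does not prepare food on-site → Trade Permit not required.
Rule 3: floor area 5,200 square feet ≥ 4,700 square feet → General Business Authorization not required.
Rule 4: is located in Zone A (not: is located in a residentially zoned district) → Standard License not required.
Rule 5: conducts auctions → Auctioneer License required.
Rule 6: closes 11:00 PM, after 5:00 PM; vehicles 11 > 6 → exempt from Auctioneer License.
Rule 7: closes 11:00 PM, at/before 1:00 AM; vehicles 11 ≥ 5 → Late-Night Permit not required.
Rule 8: Late-Night Permit is not required → no effect.
Rule 9: vehicles 11 < 18; floor area 5,200 square feet ≥ 3,800 square feet → Compliance Certificate required.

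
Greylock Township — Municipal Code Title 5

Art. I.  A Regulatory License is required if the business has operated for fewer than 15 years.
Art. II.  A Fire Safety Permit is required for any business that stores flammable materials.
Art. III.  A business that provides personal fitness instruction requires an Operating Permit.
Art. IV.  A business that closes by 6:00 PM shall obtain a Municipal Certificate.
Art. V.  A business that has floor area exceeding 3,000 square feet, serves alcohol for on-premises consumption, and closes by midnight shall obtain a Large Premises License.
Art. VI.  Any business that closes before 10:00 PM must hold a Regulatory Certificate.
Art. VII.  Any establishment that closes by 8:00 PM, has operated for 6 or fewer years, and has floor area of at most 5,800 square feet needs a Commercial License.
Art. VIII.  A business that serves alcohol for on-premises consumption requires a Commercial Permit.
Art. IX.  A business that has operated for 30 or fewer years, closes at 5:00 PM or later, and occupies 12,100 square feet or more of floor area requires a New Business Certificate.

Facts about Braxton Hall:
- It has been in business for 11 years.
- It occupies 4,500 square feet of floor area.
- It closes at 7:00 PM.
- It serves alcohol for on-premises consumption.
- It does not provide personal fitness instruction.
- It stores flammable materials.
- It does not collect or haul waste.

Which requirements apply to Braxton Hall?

Commercial Permit, Fire Safety Permit, Large Premises License, Regulatory Certificate, Regulatory License

Art. I. years in business 11 < 15 → Regulatory License required.
Art. II. stores flammable materials → Fire Safety Permit required.
Art. III. does not provide personal fitness instruction → Operating Permit not required.
Art. IV. closes 7:00 PM, after 6:00 PM → Municipal Certificate not required.
Art. V. floor area 4,500 square feet > 3,000 square feet; serves alcohol for on-premises consumption; closes 7:00 PM, at/before midnight → Large Premises License required.
Art. VI. closes 7:00 PM, at/before 10:00 PM → Regulatory Certificate required.
Art. VII. closes 7:00 PM, at/before 8:00 PM; years in business 11 > 6; floor area 4,500 square feet ≤ 5,800 square feet → Commercial License not required.
Art. VIII. serves alcohol for on-premises consumption → Commercial Permit required.
Art. IX. years in business 11 ≤ 30; closes 7:00 PM, after 5:00 PM; floor area 4,500 square feet < 12,100 square feet → New Business Certificate not required.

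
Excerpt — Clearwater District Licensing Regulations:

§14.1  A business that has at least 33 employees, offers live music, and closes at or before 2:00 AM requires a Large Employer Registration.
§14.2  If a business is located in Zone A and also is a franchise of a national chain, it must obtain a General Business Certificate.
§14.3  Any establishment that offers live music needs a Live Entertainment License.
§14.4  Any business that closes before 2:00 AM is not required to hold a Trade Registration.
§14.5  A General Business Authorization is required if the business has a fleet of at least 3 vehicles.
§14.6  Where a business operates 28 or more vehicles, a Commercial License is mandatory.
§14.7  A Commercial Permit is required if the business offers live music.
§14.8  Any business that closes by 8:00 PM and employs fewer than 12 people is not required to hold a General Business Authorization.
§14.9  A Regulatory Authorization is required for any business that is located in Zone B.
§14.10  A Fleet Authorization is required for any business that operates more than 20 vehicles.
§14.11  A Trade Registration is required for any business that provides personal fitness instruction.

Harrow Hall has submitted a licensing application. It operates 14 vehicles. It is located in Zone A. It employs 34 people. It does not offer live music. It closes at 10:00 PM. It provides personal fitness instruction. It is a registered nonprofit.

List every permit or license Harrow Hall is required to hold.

General Business Authorization

§14.1 employees 34 ≥ 33; does not offer live music; closes 10:00 PM, at/before 2:00 AM → Large Employer Registration not required.
§14.2 is located in Zone A; is a registered nonprofit (not: is a franchise of a national chain) → General Business Certificate not required.
§14.3 does not offer live music → Live Entertainment License not required.
§14.4 closes 10:00 PM, at/before 2:00 AM → exempt from Trade Registration.
§14.5 vehicles 14 ≥ 3 → General Business Authorization required.
§14.6 vehicles 14 < 28 → Commercial License not required.
§14.7 does not offer live music → Commercial Permit not required.
§14.8 closes 10:00 PM, after 8:00 PM; employees 34 ≥ 12 → General Business Authorization exemption does not apply.
§14.9 is located in Zone A (not: is located in Zone B) → Regulatory Authorization not required.
§14.10 vehicles 14 ≤ 20 → Fleet Authorization not required.
§14.11 provides personal fitness instruction → Trade Registration required.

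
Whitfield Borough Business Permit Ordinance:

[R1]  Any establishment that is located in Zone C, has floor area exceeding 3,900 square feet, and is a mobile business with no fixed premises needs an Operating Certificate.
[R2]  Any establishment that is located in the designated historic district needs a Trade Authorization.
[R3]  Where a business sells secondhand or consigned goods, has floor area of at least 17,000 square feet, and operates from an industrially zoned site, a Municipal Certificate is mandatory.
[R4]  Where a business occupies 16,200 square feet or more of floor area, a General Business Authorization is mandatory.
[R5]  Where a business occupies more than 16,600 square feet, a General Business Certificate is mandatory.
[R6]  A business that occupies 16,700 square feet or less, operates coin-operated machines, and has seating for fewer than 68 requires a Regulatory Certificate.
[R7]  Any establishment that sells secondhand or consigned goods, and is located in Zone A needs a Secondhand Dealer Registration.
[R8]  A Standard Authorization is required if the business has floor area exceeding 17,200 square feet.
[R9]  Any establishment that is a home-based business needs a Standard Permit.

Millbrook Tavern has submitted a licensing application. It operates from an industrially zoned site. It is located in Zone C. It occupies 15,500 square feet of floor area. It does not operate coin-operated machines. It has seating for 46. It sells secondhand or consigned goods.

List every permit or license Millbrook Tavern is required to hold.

None

[R1] is located in Zone C; floor area 15,500 square feet > 3,900 square feet; operates from an industrially zoned site (not: is a mobile business with no fixed premises) → Operating Certificate not required.
[R2] is located in Zone C (not: is located in the designated historic district) → Trade Authorization not required.
[R3] sells secondhand or consigned goods; floor area 15,500 square feet < 17,000 square feet; operates from an industrially zoned site → Municipal Certificate not required.
[R4] floor area 15,500 square feet < 16,200 square feet → General Business Authorization not required.
[R5] floor area 15,500 square feet ≤ 16,600 square feet → General Business Certificate not required.
[R6] floor area 15,500 square feet ≤ 16,700 square feet; does not operate coin-operated machines; seating 46 < 68 → Regulatory Certificate not required.
[R7] sells secondhand or consigned goods; is located in Zone C (not: is located in Zone A) → Secondhand Dealer Registration not required.
[R8] floor area 15,500 square feet ≤ 17,200 square feet → Standard Authorization not required.
[R9] operates from an industrially zoned site (not: is a home-based business) → Standard Permit not required.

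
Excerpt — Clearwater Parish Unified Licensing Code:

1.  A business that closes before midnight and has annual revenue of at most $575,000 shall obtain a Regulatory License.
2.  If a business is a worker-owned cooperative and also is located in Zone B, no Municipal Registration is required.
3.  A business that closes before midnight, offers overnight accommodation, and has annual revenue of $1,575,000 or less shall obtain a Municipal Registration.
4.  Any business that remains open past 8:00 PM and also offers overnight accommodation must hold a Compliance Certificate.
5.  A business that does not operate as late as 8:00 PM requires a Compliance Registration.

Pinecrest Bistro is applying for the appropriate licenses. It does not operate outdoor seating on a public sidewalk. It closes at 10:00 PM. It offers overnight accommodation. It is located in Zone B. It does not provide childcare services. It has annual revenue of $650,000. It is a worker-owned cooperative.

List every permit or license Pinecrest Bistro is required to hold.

1. closes 10:00 PM, at/before midnight; revenue $650,000 > $575,000 → Regulatory License not required.
2. is a worker-owned cooperative; is located in Zone B → exempt from Municipal Registration.
3. closes 10:00 PM, at/before midnight; offers overnight accommodation; revenue $650,000 ≤ $1,575,000 → Municipal Registration required.
4. closes 10:00 PM, after 8:00 PM; offers overnight accommodation → Compliance Certificate required.
5. closes 10:00 PM, after 8:00 PM → Compliance Registration not required.

Compliance Certificate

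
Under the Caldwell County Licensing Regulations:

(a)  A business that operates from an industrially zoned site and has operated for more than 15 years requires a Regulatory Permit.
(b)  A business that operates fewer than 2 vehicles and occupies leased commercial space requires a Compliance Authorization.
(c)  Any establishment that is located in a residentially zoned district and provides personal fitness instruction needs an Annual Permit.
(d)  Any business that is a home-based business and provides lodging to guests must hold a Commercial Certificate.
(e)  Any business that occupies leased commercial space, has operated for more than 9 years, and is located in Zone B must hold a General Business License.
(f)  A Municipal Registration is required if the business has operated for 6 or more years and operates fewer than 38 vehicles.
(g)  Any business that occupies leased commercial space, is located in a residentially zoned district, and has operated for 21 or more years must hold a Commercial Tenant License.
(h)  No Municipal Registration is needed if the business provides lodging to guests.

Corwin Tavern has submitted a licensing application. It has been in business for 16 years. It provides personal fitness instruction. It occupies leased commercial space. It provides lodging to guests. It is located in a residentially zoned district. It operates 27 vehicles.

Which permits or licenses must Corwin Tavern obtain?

Annual Permit

(a) occupies leased commercial space (not: operates from an industrially zoned site); years in business 16 > 15 → Regulatory Permit not required.
(b) vehicles 27 ≥ 2; occupies leased commercial space → Compliance Authorization not required.
(c) is located in a residentially zoned district; provides personal fitness instruction → Annual Permit required.
(d) occupies leased commercial space (not: is a home-based business); provides lodging to guests → Commercial Certificate not required.
(e) occupies leased commercial space; years in business 16 > 9; is located in a residentially zoned district (not: is located in Zone B) → General Business License not required.
(f) years in business 16 ≥ 6; vehicles 27 < 38 → Municipal Registration required.
(g) occupies leased commercial space; is located in a residentially zoned district; years in business 16 < 21 → Commercial Tenant License not required.
(h) provides lodging to guests → exempt from Municipal Registration.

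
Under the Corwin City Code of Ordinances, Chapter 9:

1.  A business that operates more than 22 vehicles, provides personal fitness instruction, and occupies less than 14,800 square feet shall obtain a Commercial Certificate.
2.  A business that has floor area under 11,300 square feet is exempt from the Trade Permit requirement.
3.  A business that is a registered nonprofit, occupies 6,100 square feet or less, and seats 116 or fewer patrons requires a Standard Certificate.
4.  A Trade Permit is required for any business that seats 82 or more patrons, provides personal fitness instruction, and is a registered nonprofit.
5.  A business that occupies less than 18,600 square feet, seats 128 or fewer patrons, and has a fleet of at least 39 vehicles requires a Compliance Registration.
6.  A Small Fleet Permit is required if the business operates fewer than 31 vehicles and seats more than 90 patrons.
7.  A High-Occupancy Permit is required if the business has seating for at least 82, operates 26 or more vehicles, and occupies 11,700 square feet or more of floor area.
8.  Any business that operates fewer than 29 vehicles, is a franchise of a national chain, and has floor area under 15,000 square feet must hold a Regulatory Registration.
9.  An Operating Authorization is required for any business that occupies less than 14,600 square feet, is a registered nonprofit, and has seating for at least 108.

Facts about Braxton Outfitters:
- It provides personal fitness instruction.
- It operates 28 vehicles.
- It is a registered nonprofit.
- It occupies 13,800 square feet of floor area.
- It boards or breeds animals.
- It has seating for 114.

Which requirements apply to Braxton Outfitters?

1. vehicles 28 > 22; provides personal fitness instruction; floor area 13,800 square feet < 14,800 square feet → Commercial Certificate required.
2. floor area 13,800 square feet ≥ 11,300 square feet → Trade Permit exemption does not apply.
3. is a registered nonprofit; floor area 13,800 square feet > 6,100 square feet; seating 114 ≤ 116 → Standard Certificate not required.
4. seating 114 ≥ 82; provides personal fitness instruction; is a registered nonprofit → Trade Permit required.
5. floor area 13,800 square feet < 18,600 square feet; seating 114 ≤ 128; vehicles 28 < 39 → Compliance Registration not required.
6. vehicles 28 < 31; seating 114 > 90 → Small Fleet Permit required.
7. seating 114 ≥ 82; vehicles 28 ≥ 26; floor area 13,800 square feet ≥ 11,700 square feet → High-Occupancy Permit required.
8. vehicles 28 < 29; is a registered nonprofit (not: is a franchise of a national chain); floor area 13,800 square feet < 15,000 square feet → Regulatory Registration not required.
9. floor area 13,800 square feet < 14,600 square feet; is a registered nonprofit; seating 114 ≥ 108 → Operating Authorization required.

Commercial Certificate, High-Occupancy Permit, Operating Authorization, Small Fleet Permit, Trade Permit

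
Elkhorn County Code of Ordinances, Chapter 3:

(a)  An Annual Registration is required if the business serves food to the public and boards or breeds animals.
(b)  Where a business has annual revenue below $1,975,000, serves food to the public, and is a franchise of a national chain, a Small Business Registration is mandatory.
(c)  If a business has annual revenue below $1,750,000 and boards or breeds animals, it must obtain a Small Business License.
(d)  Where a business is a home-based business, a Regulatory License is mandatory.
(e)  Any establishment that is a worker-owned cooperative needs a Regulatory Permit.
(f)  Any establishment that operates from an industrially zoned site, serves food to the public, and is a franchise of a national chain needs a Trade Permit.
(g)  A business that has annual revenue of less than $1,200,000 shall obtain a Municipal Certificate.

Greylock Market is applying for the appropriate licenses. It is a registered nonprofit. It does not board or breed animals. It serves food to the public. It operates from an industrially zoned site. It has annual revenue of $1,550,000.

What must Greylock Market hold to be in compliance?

None

(a) serves food to the public; does not board or breed animals → Annual Registration not required.
(b) revenue $1,550,000 < $1,975,000; serves food to the public; is a registered nonprofit (not: is a franchise of a national chain) → Small Business Registration not required.
(c) revenue $1,550,000 < $1,750,000; does not board or breed animals → Small Business License not required.
(d) operates from an industrially zoned site (not: is a home-based business) → Regulatory License not required.
(e) is a registered nonprofit (not: is a worker-owned cooperative) → Regulatory Permit not required.
(f) operates from an industrially zoned site; serves food to the public; is a registered nonprofit (not: is a franchise of a national chain) → Trade Permit not required.
(g) revenue $1,550,000 ≥ $1,200,000 → Municipal Certificate not required.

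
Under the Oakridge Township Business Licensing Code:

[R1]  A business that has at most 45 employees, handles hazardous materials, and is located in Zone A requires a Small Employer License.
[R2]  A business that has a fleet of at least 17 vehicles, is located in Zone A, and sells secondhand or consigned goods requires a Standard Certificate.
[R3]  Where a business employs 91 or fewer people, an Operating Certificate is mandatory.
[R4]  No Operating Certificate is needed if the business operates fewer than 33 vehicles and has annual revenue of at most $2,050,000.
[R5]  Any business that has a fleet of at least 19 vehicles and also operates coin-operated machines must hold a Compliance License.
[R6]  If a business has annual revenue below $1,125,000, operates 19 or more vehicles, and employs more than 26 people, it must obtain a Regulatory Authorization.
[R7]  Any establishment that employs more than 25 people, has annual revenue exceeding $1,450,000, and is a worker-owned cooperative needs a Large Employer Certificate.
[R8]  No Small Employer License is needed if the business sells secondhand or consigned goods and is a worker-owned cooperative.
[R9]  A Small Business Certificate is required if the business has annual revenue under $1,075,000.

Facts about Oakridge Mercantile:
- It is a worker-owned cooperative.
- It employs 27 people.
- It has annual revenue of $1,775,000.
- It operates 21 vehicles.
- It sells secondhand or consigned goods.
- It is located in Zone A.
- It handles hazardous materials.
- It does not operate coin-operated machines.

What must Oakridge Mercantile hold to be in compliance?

[R1] employees 27 ≤ 45; handles hazardous materials; is located in Zone A → Small Employer License required.
[R2] vehicles 21 ≥ 17; is located in Zone A; sells secondhand or consigned goods → Standard Certificate required.
[R3] employees 27 ≤ 91 → Operating Certificate required.
[R4] vehicles 21 < 33; revenue $1,775,000 ≤ $2,050,000 → exempt from Operating Certificate.
[R5] vehicles 21 ≥ 19; does not operate coin-operated machines → Compliance License not required.
[R6] revenue $1,775,000 ≥ $1,125,000; vehicles 21 ≥ 19; employees 27 > 26 → Regulatory Authorization not required.
[R7] employees 27 > 25; revenue $1,775,000 > $1,450,000; is a worker-owned cooperative → Large Employer Certificate required.
[R8] sells secondhand or consigned goods; is a worker-owned cooperative → exempt from Small Employer License.
[R9] revenue $1,775,000 ≥ $1,075,000 → Small Business Certificate not required.

Large Employer Certificate, Standard Certificate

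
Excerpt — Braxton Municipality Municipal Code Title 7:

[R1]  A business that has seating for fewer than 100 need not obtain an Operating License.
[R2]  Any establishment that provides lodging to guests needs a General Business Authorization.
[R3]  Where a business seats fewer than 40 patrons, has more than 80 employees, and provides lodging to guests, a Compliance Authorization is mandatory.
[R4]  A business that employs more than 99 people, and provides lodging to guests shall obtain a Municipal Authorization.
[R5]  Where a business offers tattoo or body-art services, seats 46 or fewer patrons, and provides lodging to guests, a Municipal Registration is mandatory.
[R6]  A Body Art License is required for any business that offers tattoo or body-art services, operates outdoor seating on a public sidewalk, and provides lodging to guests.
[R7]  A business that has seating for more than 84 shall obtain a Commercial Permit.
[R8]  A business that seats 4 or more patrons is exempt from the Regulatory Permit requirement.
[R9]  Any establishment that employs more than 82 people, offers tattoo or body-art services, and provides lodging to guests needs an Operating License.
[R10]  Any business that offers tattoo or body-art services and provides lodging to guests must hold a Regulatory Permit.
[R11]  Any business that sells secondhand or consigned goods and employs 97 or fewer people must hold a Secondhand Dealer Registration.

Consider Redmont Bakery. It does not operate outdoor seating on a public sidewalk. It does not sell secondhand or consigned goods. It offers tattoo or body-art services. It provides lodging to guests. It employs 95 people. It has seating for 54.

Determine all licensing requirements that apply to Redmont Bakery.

General Business Authorization

[R1] seating 54 < 100 → exempt from Operating License.
[R2] provides lodging to guests → General Business Authorization required.
[R3] seating 54 ≥ 40; employees 95 > 80; provides lodging to guests → Compliance Authorization not required.
[R4] employees 95 ≤ 99; provides lodging to guests → Municipal Authorization not required.
[R5] offers tattoo or body-art services; seating 54 > 46; provides lodging to guests → Municipal Registration not required.
[R6] offers tattoo or body-art services; does not operate outdoor seating on a public sidewalk; provides lodging to guests → Body Art License not required.
[R7] seating 54 ≤ 84 → Commercial Permit not required.
[R8] seating 54 ≥ 4 → exempt from Regulatory Permit.
[R9] employees 95 > 82; offers tattoo or body-art services; provides lodging to guests → Operating License required.
[R10] offers tattoo or body-art services; provides lodging to guests → Regulatory Permit required.
[R11] does not sell secondhand or consigned goods; employees 95 ≤ 97 → Secondhand Dealer Registration not required.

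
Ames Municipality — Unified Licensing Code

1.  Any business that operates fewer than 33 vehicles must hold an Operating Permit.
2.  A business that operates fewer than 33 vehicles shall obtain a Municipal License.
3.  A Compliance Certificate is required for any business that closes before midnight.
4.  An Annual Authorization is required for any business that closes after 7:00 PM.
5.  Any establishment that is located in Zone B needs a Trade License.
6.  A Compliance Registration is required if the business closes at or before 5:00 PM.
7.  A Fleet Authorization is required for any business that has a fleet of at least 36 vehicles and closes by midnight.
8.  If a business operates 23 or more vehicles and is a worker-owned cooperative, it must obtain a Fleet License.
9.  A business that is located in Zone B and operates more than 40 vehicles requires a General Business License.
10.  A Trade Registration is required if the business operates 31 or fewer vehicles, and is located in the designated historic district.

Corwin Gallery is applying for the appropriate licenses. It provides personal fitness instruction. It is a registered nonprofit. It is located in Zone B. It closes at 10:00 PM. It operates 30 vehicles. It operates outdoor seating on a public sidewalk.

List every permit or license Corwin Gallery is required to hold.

Annual Authorization, Compliance Certificate, Municipal License, Operating Permit, Trade License

1. vehicles 30 < 33 → Operating Permit required.
2. vehicles 30 < 33 → Municipal License required.
3. closes 10:00 PM, at/before midnight → Compliance Certificate required.
4. closes 10:00 PM, after 7:00 PM → Annual Authorization required.
5. is located in Zone B → Trade License required.
6. closes 10:00 PM, after 5:00 PM → Compliance Registration not required.
7. vehicles 30 < 36; closes 10:00 PM, at/before midnight → Fleet Authorization not required.
8. vehicles 30 ≥ 23; is a registered nonprofit (not: is a worker-owned cooperative) → Fleet License not required.
9. is located in Zone B; vehicles 30 ≤ 40 → General Business License not required.
10. vehicles 30 ≤ 31; is located in Zone B (not: is located in the designated historic district) → Trade Registration not required.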